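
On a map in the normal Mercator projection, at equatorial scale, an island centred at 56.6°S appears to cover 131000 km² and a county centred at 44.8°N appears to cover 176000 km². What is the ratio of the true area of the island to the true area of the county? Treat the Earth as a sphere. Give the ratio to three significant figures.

0.448

On Mercator the areal scale is sec²φ, so true area = apparent × cos²φ.
True area of island: 131000 × cos²(56.6°) = 131000 × 0.3030 = 39700 km².
True area of county: 176000 × cos²(44.8°) = 176000 × 0.5035 = 88610 km².
Ratio = 39700 / 88610 ≈ 0.448.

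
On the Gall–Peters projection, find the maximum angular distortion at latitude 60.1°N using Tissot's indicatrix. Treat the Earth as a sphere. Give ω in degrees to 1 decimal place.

39.3°

The Gall–Peters projection is cylindrical equal-area with φ₀ = 45°. Cylindrical equal-area (φ₀ = 45°): h = cos φ / cos 45° along meridians, k = cos 45° / cos φ along parallels; h·k = 1.
At 60.1°: h = 0.7050, k = 1.419; principal scales a = 1.419, b = 0.7050.
sin(ω/2) = (a − b)/(a + b) = 0.7135/2.123 = 0.3360, so ω = 2 arcsin(0.3360) ≈ 39.3°.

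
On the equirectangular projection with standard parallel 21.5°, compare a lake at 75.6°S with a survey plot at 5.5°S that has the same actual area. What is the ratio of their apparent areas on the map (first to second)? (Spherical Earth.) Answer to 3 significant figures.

4.00

In the equirectangular projection with standard parallel φ₀ = 21.5° (x = Rλ cos φ₀, y = Rφ), meridians are true-scale (h = 1) and the parallel scale is k = cos φ₀ / cos φ.
Areal scale at 75.6°: h·k = 1.000 × 3.741 = 3.741.
Areal scale at 5.5°: h·k = 1.000 × 0.9347 = 0.9347.
Ratio = 3.741/0.9347 ≈ 4.00.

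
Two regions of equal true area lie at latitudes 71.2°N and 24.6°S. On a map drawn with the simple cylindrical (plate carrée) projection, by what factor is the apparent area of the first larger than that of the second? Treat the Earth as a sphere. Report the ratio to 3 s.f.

Plate carrée maps x = Rλ, y = Rφ. The meridian scale is h = 1 and the parallel scale is k = 1/cos φ = sec φ.
Areal scale at 71.2°: h·k = 1.000 × 3.103 = 3.103.
Areal scale at 24.6°: h·k = 1.000 × 1.100 = 1.100.
Ratio = 3.103/1.100 ≈ 2.82.

2.82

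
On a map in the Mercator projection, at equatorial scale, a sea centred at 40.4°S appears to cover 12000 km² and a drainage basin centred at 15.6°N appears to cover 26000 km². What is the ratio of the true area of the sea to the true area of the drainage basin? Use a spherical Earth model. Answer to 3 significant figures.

Since Mercator area scale is 1/cos²φ, the true area equals the apparent area multiplied by cos²φ.
True area of sea: 12000 × cos²(40.4°) = 12000 × 0.5799 = 6959 km².
True area of drainage basin: 26000 × cos²(15.6°) = 26000 × 0.9277 = 24120 km².
Ratio = 6959 / 24120 ≈ 0.289.

0.289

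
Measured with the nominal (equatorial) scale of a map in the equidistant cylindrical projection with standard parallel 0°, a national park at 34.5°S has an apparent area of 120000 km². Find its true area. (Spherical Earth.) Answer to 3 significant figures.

98900 km²

Plate carrée maps x = Rλ, y = Rφ. The meridian scale is h = 1 and the parallel scale is k = 1/cos φ = sec φ.
Areal scale = h·k = 1 × sec φ; at 34.5°, h = 1.000, k = 1.213, so h·k = 1.213.
True area = apparent / (areal scale) = 120000 / 1.213 ≈ 98900 km².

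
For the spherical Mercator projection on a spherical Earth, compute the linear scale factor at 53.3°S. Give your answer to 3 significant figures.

Mercator is conformal, so the point scale is isotropic: h = k = sec φ = 1/cos φ.
k = 1/cos 53.3° = 1/0.5976 = 1.673.

1.67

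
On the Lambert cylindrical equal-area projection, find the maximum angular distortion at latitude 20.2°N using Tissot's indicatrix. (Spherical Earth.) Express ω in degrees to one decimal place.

7.3°

The Lambert cylindrical equal-area projection is the cylindrical equal-area projection with its standard parallel at the equator (φ₀ = 0). Cylindrical equal-area (φ₀ = 0°): h = cos φ / cos 0° along meridians, k = cos 0° / cos φ along parallels; h·k = 1.
At 20.2°: h = 0.9385, k = 1.066; principal scales a = 1.066, b = 0.9385.
sin(ω/2) = (a − b)/(a + b) = 0.1270/2.004 = 0.06339, so ω = 2 arcsin(0.06339) ≈ 7.3°.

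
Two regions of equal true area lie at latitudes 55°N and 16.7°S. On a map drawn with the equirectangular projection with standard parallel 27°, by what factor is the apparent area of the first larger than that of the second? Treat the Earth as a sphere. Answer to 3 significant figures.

1.67

In the equirectangular projection with standard parallel φ₀ = 27° (x = Rλ cos φ₀, y = Rφ), meridians are true-scale (h = 1) and the parallel scale is k = cos φ₀ / cos φ.
Areal scale at 55°: h·k = 1.000 × 1.553 = 1.553.
Areal scale at 16.7°: h·k = 1.000 × 0.9302 = 0.9302.
Ratio = 1.553/0.9302 ≈ 1.67.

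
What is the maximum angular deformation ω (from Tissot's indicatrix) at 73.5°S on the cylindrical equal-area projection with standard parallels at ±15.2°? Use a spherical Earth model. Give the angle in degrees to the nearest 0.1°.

Cylindrical equal-area (φ₀ = 15.2°): h = cos φ / cos 15.2° along meridians, k = cos 15.2° / cos φ along parallels; h·k = 1.
At 73.5°: h = 0.2943, k = 3.398; principal scales a = 3.398, b = 0.2943.
sin(ω/2) = (a − b)/(a + b) = 3.103/3.692 = 0.8406, so ω = 2 arcsin(0.8406) ≈ 114.4°.

114.4°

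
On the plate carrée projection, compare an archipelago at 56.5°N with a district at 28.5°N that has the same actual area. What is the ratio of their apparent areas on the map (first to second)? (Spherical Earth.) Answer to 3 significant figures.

1.59

Plate carrée maps x = Rλ, y = Rφ. The meridian scale is h = 1 and the parallel scale is k = 1/cos φ = sec φ.
Areal scale at 56.5°: h·k = 1.000 × 1.812 = 1.812.
Areal scale at 28.5°: h·k = 1.000 × 1.138 = 1.138.
Ratio = 1.812/1.138 ≈ 1.59.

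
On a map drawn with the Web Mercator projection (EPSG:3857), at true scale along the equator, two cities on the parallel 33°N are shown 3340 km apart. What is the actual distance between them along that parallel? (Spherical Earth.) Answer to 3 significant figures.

Mercator is conformal, so the point scale is isotropic: h = k = sec φ = 1/cos φ.
Along the parallel at 33°, map distances are exaggerated by k = sec 33° = 1.192.
True distance = 3340 / 1.192 = 3340 × cos 33° ≈ 2800 km.

2800 km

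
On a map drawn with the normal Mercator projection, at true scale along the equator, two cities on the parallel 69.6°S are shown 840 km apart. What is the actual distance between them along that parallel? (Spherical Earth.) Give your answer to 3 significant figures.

293 km

For Mercator, h = k = sec φ (a conformal cylindrical projection has a single point scale, 1/cos φ).
Along the parallel at 69.6°, map distances are exaggerated by k = sec 69.6° = 2.869.
True distance = 840 / 2.869 = 840 × cos 69.6° ≈ 293 km.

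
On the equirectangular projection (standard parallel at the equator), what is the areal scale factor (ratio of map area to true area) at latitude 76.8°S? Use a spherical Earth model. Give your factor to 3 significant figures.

In the plate carrée (x = Rλ, y = Rφ), meridians are true-scale (h = 1) and parallels are stretched by k = sec φ.
Areal scale = h·k = 1 × sec φ; at 76.8°, h = 1.000, k = 4.379, so h·k = 4.379.

4.38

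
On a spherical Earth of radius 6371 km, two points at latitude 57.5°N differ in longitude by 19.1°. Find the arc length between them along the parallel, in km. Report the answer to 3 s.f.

Arc length along a parallel = R cos φ · Δλ (with Δλ in radians).
= 6371 × cos 57.5° × (19.1° × π/180) = 6371 × 0.5373 × 0.3334 ≈ 1140 km.

1140 km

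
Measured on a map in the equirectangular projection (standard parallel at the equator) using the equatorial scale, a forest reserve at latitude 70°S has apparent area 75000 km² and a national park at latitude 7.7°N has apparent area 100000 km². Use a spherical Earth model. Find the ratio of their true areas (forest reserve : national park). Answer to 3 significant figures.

0.259

Plate carrée has h = 1 and k = sec φ, giving areal scale sec φ; true area = (apparent area) · cos φ.
True area of forest reserve: 75000 × cos(70°) = 75000 × 0.3420 = 25650 km².
True area of national park: 100000 × cos(7.7°) = 100000 × 0.9910 = 99100 km².
Ratio = 25650 / 99100 ≈ 0.259.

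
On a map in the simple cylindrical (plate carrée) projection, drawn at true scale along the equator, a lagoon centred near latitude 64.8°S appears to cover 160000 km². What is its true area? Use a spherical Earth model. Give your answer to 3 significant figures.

68100 km²

In the plate carrée (x = Rλ, y = Rφ), meridians are true-scale (h = 1) and parallels are stretched by k = sec φ.
Areal scale = h·k = 1 × sec φ; at 64.8°, h = 1.000, k = 2.349, so h·k = 2.349.
True area = apparent / (areal scale) = 160000 / 2.349 ≈ 68100 km².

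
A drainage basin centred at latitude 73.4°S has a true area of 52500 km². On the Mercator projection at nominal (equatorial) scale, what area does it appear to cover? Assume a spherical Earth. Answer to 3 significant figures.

643000 km²

The Mercator projection is conformal; its linear scale factor is the same in every direction and equals sec φ = 1/cos φ.
Areal scale = k² = sec²φ = 1/cos²(73.4°) = 1/0.2857² = 12.25.
Apparent area = 52500 × 12.25 ≈ 643000 km².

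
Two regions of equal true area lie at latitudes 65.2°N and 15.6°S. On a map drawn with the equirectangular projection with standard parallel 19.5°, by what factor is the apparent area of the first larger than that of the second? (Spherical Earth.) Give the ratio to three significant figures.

With standard parallel φ₀ = 19.5°, the equirectangular projection gives x = Rλ cos φ₀, y = Rφ, so h = 1 and k = cos 19.5° / cos φ.
Areal scale at 65.2°: h·k = 1.000 × 2.247 = 2.247.
Areal scale at 15.6°: h·k = 1.000 × 0.9787 = 0.9787.
Ratio = 2.247/0.9787 ≈ 2.30.

2.30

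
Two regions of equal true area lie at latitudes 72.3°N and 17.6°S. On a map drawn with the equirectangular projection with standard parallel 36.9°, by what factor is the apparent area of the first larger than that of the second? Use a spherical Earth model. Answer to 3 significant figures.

In the equirectangular projection with standard parallel φ₀ = 36.9° (x = Rλ cos φ₀, y = Rφ), meridians are true-scale (h = 1) and the parallel scale is k = cos φ₀ / cos φ.
Areal scale at 72.3°: h·k = 1.000 × 2.630 = 2.630.
Areal scale at 17.6°: h·k = 1.000 × 0.8390 = 0.8390.
Ratio = 2.630/0.8390 ≈ 3.14.

3.14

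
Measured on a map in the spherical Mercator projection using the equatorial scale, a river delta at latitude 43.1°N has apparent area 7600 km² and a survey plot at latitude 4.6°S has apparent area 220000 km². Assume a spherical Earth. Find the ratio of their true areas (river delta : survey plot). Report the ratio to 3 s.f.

0.0185

Since Mercator area scale is 1/cos²φ, the true area equals the apparent area multiplied by cos²φ.
True area of river delta: 7600 × cos²(43.1°) = 7600 × 0.5331 = 4052 km².
True area of survey plot: 220000 × cos²(4.6°) = 220000 × 0.9936 = 218600 km².
Ratio = 4052 / 218600 ≈ 0.0185.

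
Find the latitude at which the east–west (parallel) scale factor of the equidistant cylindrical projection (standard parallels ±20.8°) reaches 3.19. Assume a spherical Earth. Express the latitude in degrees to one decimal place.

With standard parallel φ₀ = 20.8°, the equirectangular projection gives x = Rλ cos φ₀, y = Rφ, so h = 1 and k = cos 20.8° / cos φ.
k = cos φ₀ / cos φ = 3.19  ⇒  cos φ = cos 20.8° / 3.19 = 0.2930.
φ = arccos(0.2930) ≈ 73.0°.

73.0°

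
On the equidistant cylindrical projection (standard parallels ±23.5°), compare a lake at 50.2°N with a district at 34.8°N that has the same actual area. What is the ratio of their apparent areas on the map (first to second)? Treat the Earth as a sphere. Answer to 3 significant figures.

1.28

In the equirectangular projection with standard parallel φ₀ = 23.5° (x = Rλ cos φ₀, y = Rφ), meridians are true-scale (h = 1) and the parallel scale is k = cos φ₀ / cos φ.
Areal scale at 50.2°: h·k = 1.000 × 1.433 = 1.433.
Areal scale at 34.8°: h·k = 1.000 × 1.117 = 1.117.
Ratio = 1.433/1.117 ≈ 1.28.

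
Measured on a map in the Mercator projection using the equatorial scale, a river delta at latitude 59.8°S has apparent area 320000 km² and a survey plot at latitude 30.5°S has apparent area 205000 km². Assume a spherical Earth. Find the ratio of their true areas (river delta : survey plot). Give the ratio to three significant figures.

0.532

On Mercator the areal scale is sec²φ, so true area = apparent × cos²φ.
True area of river delta: 320000 × cos²(59.8°) = 320000 × 0.2530 = 80970 km².
True area of survey plot: 205000 × cos²(30.5°) = 205000 × 0.7424 = 152200 km².
Ratio = 80970 / 152200 ≈ 0.532.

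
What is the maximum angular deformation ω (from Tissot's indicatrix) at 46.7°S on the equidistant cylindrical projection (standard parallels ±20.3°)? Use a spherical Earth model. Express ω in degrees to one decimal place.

17.9°

With standard parallel φ₀ = 20.3°, the equirectangular projection gives x = Rλ cos φ₀, y = Rφ, so h = 1 and k = cos 20.3° / cos φ.
At 46.7°: h = 1.000, k = 1.368; principal scales a = 1.368, b = 1.000.
sin(ω/2) = (a − b)/(a + b) = 0.3675/2.368 = 0.1552, so ω = 2 arcsin(0.1552) ≈ 17.9°.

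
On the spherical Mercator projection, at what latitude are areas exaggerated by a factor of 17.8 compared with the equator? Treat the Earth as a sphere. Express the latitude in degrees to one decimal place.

76.3°

Mercator areal scale is sec²φ.
sec²φ = 17.8  ⇒  cos²φ = 0.05618  ⇒  cos φ = 0.2370.
φ = arccos(0.2370) ≈ 76.3°.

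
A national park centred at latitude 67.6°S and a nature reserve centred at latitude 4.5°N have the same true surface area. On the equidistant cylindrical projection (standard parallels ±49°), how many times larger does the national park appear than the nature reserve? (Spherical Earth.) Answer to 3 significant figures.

2.62

In the equirectangular projection with standard parallel φ₀ = 49° (x = Rλ cos φ₀, y = Rφ), meridians are true-scale (h = 1) and the parallel scale is k = cos φ₀ / cos φ.
Areal scale at 67.6°: h·k = 1.000 × 1.722 = 1.722.
Areal scale at 4.5°: h·k = 1.000 × 0.6581 = 0.6581.
Ratio = 1.722/0.6581 ≈ 2.62.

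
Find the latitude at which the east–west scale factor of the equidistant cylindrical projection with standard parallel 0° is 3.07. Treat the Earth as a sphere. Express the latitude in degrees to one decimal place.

Plate carrée: h = 1, k = sec φ along parallels.
sec φ = 3.07  ⇒  cos φ = 0.3257  ⇒  φ ≈ 71.0°.

71.0°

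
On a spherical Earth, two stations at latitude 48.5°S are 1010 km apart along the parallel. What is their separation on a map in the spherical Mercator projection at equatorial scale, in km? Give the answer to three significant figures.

1520 km

For Mercator, h = k = sec φ (a conformal cylindrical projection has a single point scale, 1/cos φ).
Along the parallel, k = sec 48.5° = 1/0.6626 = 1.509.
Map distance = 1010 × 1.509 ≈ 1520 km.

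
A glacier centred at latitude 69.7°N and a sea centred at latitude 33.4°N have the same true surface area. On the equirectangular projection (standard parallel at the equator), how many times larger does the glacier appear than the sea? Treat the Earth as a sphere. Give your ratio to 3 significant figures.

2.41

In the plate carrée (x = Rλ, y = Rφ), meridians are true-scale (h = 1) and parallels are stretched by k = sec φ.
Areal scale at 69.7°: h·k = 1.000 × 2.882 = 2.882.
Areal scale at 33.4°: h·k = 1.000 × 1.198 = 1.198.
Ratio = 2.882/1.198 ≈ 2.41.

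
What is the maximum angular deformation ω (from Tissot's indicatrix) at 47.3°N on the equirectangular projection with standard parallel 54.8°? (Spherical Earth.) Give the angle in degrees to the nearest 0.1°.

9.3°

The equidistant cylindrical projection with φ₀ = 54.8° has h = 1 (meridians true) and k = cos φ₀ / cos φ along parallels.
At 47.3°: h = 1.000, k = 0.8500; principal scales a = 1.000, b = 0.8500.
sin(ω/2) = (a − b)/(a + b) = 0.1500/1.850 = 0.08108, so ω = 2 arcsin(0.08108) ≈ 9.3°.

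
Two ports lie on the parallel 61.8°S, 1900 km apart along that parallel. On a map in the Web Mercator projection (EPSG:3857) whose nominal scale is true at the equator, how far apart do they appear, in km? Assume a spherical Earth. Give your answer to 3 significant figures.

Mercator is conformal, so the point scale is isotropic: h = k = sec φ = 1/cos φ.
Along the parallel, k = sec 61.8° = 1/0.4726 = 2.116.
Map distance = 1900 × 2.116 ≈ 4020 km.

4020 km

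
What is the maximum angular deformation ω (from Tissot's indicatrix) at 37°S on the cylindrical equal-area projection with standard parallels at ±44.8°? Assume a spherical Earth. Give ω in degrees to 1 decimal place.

For cylindrical equal-area with standard parallel φ₀, h = cos φ / cos φ₀ and k = cos φ₀ / cos φ, so h·k = 1.
At 37°: h = 1.126, k = 0.8885; principal scales a = 1.126, b = 0.8885.
sin(ω/2) = (a − b)/(a + b) = 0.2370/2.014 = 0.1177, so ω = 2 arcsin(0.1177) ≈ 13.5°.

13.5°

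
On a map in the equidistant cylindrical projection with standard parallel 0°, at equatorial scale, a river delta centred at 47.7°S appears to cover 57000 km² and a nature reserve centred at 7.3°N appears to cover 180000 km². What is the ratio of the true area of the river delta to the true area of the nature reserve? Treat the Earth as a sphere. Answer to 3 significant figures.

Plate carrée has h = 1 and k = sec φ, giving areal scale sec φ; true area = (apparent area) · cos φ.
True area of river delta: 57000 × cos(47.7°) = 57000 × 0.6730 = 38360 km².
True area of nature reserve: 180000 × cos(7.3°) = 180000 × 0.9919 = 178500 km².
Ratio = 38360 / 178500 ≈ 0.215.

0.215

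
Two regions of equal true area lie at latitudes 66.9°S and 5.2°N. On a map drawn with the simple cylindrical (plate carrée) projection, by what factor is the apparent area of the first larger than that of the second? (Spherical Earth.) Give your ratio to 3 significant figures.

2.54

Plate carrée maps x = Rλ, y = Rφ. The meridian scale is h = 1 and the parallel scale is k = 1/cos φ = sec φ.
Areal scale at 66.9°: h·k = 1.000 × 2.549 = 2.549.
Areal scale at 5.2°: h·k = 1.000 × 1.004 = 1.004.
Ratio = 2.549/1.004 ≈ 2.54.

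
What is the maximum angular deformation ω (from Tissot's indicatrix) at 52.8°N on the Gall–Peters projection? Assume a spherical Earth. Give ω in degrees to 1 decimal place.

17.9°

Gall–Peters is a cylindrical equal-area projection with standard parallels at ±45°. Cylindrical equal-area (φ₀ = 45°): h = cos φ / cos 45° along meridians, k = cos 45° / cos φ along parallels; h·k = 1.
At 52.8°: h = 0.8550, k = 1.170; principal scales a = 1.170, b = 0.8550.
sin(ω/2) = (a − b)/(a + b) = 0.3145/2.025 = 0.1553, so ω = 2 arcsin(0.1553) ≈ 17.9°.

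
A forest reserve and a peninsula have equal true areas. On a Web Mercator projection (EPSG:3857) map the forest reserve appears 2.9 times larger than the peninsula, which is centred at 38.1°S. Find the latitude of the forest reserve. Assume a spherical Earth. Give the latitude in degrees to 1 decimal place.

62.5°

Mercator areal scale is sec²φ, so apparent-area ratio = sec²φ₁ / sec²φ₂ = cos²φ₂ / cos²φ₁.
cos²φ₂ / cos²φ₁ = 2.9  ⇒  cos φ₁ = cos 38.1° / √2.9 = 0.7869/1.703 = 0.4621.
φ₁ = arccos(0.4621) ≈ 62.5°.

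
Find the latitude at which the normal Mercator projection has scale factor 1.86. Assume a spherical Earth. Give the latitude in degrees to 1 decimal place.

Mercator scale is k = sec φ = 1/cos φ.
1/cos φ = 1.86  ⇒  cos φ = 0.5376  ⇒  φ = arccos(0.5376) ≈ 57.5°.

57.5°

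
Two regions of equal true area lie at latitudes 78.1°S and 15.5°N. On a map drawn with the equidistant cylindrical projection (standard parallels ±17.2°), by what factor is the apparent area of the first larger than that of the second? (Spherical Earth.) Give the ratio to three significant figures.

4.67

With standard parallel φ₀ = 17.2°, the equirectangular projection gives x = Rλ cos φ₀, y = Rφ, so h = 1 and k = cos 17.2° / cos φ.
Areal scale at 78.1°: h·k = 1.000 × 4.633 = 4.633.
Areal scale at 15.5°: h·k = 1.000 × 0.9913 = 0.9913.
Ratio = 4.633/0.9913 ≈ 4.67.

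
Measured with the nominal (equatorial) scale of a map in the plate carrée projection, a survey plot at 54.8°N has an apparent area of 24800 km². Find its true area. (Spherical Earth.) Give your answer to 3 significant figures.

14300 km²

In the plate carrée (x = Rλ, y = Rφ), meridians are true-scale (h = 1) and parallels are stretched by k = sec φ.
Areal scale = h·k = 1 × sec φ; at 54.8°, h = 1.000, k = 1.735, so h·k = 1.735.
True area = apparent / (areal scale) = 24800 / 1.735 ≈ 14300 km².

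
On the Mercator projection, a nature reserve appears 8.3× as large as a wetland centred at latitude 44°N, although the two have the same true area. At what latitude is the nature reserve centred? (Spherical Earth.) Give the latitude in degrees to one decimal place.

75.5°

On Mercator, (apparent₁)/(apparent₂) = sec²φ₁ / sec²φ₂ when true areas are equal.
cos²φ₂ / cos²φ₁ = 8.3  ⇒  cos φ₁ = cos 44° / √8.3 = 0.7193/2.881 = 0.2497.
φ₁ = arccos(0.2497) ≈ 75.5°.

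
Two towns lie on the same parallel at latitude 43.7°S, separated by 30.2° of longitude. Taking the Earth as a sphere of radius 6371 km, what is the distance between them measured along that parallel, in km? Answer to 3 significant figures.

Arc length along a parallel = R cos φ · Δλ (with Δλ in radians).
= 6371 × cos 43.7° × (30.2° × π/180) = 6371 × 0.7230 × 0.5271 ≈ 2430 km.

2430 km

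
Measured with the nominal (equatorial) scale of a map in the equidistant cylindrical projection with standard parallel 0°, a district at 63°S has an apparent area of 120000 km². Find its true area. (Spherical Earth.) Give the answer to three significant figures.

Plate carrée maps x = Rλ, y = Rφ. The meridian scale is h = 1 and the parallel scale is k = 1/cos φ = sec φ.
Areal scale = h·k = 1 × sec φ; at 63°, h = 1.000, k = 2.203, so h·k = 2.203.
True area = apparent / (areal scale) = 120000 / 2.203 ≈ 54500 km².

54500 km²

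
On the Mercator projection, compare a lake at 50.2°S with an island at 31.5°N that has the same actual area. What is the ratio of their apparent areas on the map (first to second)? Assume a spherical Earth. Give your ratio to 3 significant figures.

1.77

Mercator areal scale is sec²φ.
At 50.2°: sec²(50.2°) = 1/0.6401² = 2.441.
At 31.5°: sec²(31.5°) = 1/0.8526² = 1.376.
Ratio = 2.441/1.376 = cos²(31.5°)/cos²(50.2°) ≈ 1.77.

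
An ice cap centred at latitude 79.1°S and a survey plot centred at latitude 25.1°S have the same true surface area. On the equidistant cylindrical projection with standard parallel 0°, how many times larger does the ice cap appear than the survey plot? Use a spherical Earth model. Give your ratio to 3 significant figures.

4.79

In the plate carrée (x = Rλ, y = Rφ), meridians are true-scale (h = 1) and parallels are stretched by k = sec φ.
Areal scale at 79.1°: h·k = 1.000 × 5.288 = 5.288.
Areal scale at 25.1°: h·k = 1.000 × 1.104 = 1.104.
Ratio = 5.288/1.104 ≈ 4.79.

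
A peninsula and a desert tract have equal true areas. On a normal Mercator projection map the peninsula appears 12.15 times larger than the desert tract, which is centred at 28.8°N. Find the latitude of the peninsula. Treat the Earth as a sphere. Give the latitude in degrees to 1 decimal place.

75.4°

For equal true areas on Mercator, apparent areas scale as sec²φ, so the ratio is cos²φ₂ / cos²φ₁.
cos²φ₂ / cos²φ₁ = 12.15  ⇒  cos φ₁ = cos 28.8° / √12.15 = 0.8763/3.486 = 0.2514.
φ₁ = arccos(0.2514) ≈ 75.4°.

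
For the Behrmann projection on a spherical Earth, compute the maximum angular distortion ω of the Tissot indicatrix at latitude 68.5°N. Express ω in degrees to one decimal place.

The Behrmann projection is cylindrical equal-area with φ₀ = 30°. Cylindrical equal-area (φ₀ = 30°): h = cos φ / cos 30° along meridians, k = cos 30° / cos φ along parallels; h·k = 1.
At 68.5°: h = 0.4232, k = 2.363; principal scales a = 2.363, b = 0.4232.
sin(ω/2) = (a − b)/(a + b) = 1.940/2.786 = 0.6962, so ω = 2 arcsin(0.6962) ≈ 88.2°.

88.2°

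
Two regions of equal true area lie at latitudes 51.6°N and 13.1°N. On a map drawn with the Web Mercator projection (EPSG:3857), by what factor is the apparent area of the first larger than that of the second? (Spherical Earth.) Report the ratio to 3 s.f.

On Mercator, area is exaggerated by sec²φ = 1/cos²φ.
At 51.6°: sec²(51.6°) = 1/0.6211² = 2.592.
At 13.1°: sec²(13.1°) = 1/0.9740² = 1.054.
Ratio = 2.592/1.054 = cos²(13.1°)/cos²(51.6°) ≈ 2.46.

2.46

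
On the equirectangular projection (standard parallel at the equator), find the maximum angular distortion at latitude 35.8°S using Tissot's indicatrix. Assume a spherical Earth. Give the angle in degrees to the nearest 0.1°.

12.0°

In the plate carrée (x = Rλ, y = Rφ), meridians are true-scale (h = 1) and parallels are stretched by k = sec φ.
At 35.8°: h = 1.000, k = 1.233; principal scales a = 1.233, b = 1.000.
sin(ω/2) = (a − b)/(a + b) = 0.2329/2.233 = 0.1043, so ω = 2 arcsin(0.1043) ≈ 12.0°.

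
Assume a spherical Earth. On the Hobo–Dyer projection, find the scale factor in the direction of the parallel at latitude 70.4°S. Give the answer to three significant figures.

2.37

Hobo–Dyer is a cylindrical equal-area projection with standard parallels at ±37.5°. Cylindrical equal-area (φ₀ = 37.5°): h = cos φ / cos 37.5° along meridians, k = cos 37.5° / cos φ along parallels; h·k = 1.
k = cos 37.5° / cos 70.4° = 0.7934/0.3355 = 2.365.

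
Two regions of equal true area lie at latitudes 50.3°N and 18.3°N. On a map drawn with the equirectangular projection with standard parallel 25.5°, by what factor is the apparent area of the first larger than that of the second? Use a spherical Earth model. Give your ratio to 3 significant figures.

1.49

In the equirectangular projection with standard parallel φ₀ = 25.5° (x = Rλ cos φ₀, y = Rφ), meridians are true-scale (h = 1) and the parallel scale is k = cos φ₀ / cos φ.
Areal scale at 50.3°: h·k = 1.000 × 1.413 = 1.413.
Areal scale at 18.3°: h·k = 1.000 × 0.9507 = 0.9507.
Ratio = 1.413/0.9507 ≈ 1.49.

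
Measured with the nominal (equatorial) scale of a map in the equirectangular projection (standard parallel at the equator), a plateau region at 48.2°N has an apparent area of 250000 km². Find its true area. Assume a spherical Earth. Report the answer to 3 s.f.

In the plate carrée (x = Rλ, y = Rφ), meridians are true-scale (h = 1) and parallels are stretched by k = sec φ.
Areal scale = h·k = 1 × sec φ; at 48.2°, h = 1.000, k = 1.500, so h·k = 1.500.
True area = apparent / (areal scale) = 250000 / 1.500 ≈ 167000 km².

167000 km²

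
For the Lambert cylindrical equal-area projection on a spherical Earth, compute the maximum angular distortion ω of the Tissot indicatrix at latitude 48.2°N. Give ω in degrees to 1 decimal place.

The Lambert cylindrical equal-area projection is the cylindrical equal-area projection with its standard parallel at the equator (φ₀ = 0). Cylindrical equal-area (φ₀ = 0°): h = cos φ / cos 0° along meridians, k = cos 0° / cos φ along parallels; h·k = 1.
At 48.2°: h = 0.6665, k = 1.500; principal scales a = 1.500, b = 0.6665.
sin(ω/2) = (a − b)/(a + b) = 0.8338/2.167 = 0.3848, so ω = 2 arcsin(0.3848) ≈ 45.3°.

45.3°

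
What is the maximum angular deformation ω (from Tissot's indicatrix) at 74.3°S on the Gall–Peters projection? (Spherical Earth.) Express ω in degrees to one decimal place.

The Gall–Peters projection is cylindrical equal-area with φ₀ = 45°. A cylindrical equal-area projection with standard parallel φ₀ has meridian scale h = cos φ / cos φ₀ and parallel scale k = cos φ₀ / cos φ (so areas are preserved, h·k = 1).
At 74.3°: h = 0.3827, k = 2.613; principal scales a = 2.613, b = 0.3827.
sin(ω/2) = (a − b)/(a + b) = 2.230/2.996 = 0.7445, so ω = 2 arcsin(0.7445) ≈ 96.2°.

96.2°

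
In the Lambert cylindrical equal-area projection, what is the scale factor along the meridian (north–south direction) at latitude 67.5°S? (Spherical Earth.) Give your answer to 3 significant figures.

0.383

The Lambert cylindrical equal-area projection is the cylindrical equal-area projection with its standard parallel at the equator (φ₀ = 0). A cylindrical equal-area projection with standard parallel φ₀ has meridian scale h = cos φ / cos φ₀ and parallel scale k = cos φ₀ / cos φ (so areas are preserved, h·k = 1).
h = cos 67.5° / cos 0° = 0.3827/1.000 = 0.3827.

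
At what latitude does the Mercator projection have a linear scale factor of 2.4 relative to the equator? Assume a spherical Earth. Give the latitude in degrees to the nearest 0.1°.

Mercator scale is k = sec φ = 1/cos φ.
1/cos φ = 2.4  ⇒  cos φ = 0.4167  ⇒  φ = arccos(0.4167) ≈ 65.4°.

65.4°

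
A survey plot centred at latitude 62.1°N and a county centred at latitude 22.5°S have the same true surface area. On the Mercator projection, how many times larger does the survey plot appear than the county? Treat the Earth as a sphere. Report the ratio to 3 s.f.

Mercator areal scale is sec²φ.
At 62.1°: sec²(62.1°) = 1/0.4679² = 4.567.
At 22.5°: sec²(22.5°) = 1/0.9239² = 1.172.
Ratio = 4.567/1.172 = cos²(22.5°)/cos²(62.1°) ≈ 3.90.

3.90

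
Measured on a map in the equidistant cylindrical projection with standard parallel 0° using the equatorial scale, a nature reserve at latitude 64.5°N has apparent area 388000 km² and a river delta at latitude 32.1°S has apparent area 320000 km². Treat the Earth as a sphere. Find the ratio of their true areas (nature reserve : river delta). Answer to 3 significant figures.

Plate carrée has h = 1 and k = sec φ, giving areal scale sec φ; true area = (apparent area) · cos φ.
True area of nature reserve: 388000 × cos(64.5°) = 388000 × 0.4305 = 167000 km².
True area of river delta: 320000 × cos(32.1°) = 320000 × 0.8471 = 271100 km².
Ratio = 167000 / 271100 ≈ 0.616.

0.616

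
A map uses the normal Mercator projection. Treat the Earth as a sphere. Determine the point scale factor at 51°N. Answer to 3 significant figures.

Mercator is conformal, so the point scale is isotropic: h = k = sec φ = 1/cos φ.
k = 1/cos 51° = 1/0.6293 = 1.589.

1.59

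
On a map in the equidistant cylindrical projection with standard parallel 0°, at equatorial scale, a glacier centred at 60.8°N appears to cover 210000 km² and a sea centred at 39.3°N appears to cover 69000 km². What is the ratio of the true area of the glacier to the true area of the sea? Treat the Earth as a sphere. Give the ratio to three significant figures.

1.92

On the plate carrée, areal scale = h·k = 1 × sec φ, so true area = apparent × cos φ.
True area of glacier: 210000 × cos(60.8°) = 210000 × 0.4879 = 102500 km².
True area of sea: 69000 × cos(39.3°) = 69000 × 0.7738 = 53390 km².
Ratio = 102500 / 53390 ≈ 1.92.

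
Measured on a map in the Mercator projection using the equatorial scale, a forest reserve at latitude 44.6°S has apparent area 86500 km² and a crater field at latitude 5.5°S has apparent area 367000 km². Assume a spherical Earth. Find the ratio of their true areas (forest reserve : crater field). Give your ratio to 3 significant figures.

Since Mercator area scale is 1/cos²φ, the true area equals the apparent area multiplied by cos²φ.
True area of forest reserve: 86500 × cos²(44.6°) = 86500 × 0.5070 = 43850 km².
True area of crater field: 367000 × cos²(5.5°) = 367000 × 0.9908 = 363600 km².
Ratio = 43850 / 363600 ≈ 0.121.

0.121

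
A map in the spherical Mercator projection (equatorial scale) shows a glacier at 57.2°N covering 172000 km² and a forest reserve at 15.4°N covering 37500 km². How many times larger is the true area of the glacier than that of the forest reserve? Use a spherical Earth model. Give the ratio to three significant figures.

1.45

Since Mercator area scale is 1/cos²φ, the true area equals the apparent area multiplied by cos²φ.
True area of glacier: 172000 × cos²(57.2°) = 172000 × 0.2934 = 50470 km².
True area of forest reserve: 37500 × cos²(15.4°) = 37500 × 0.9295 = 34860 km².
Ratio = 50470 / 34860 ≈ 1.45.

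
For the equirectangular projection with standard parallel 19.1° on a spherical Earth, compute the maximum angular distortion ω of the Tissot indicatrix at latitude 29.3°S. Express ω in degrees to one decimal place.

In the equirectangular projection with standard parallel φ₀ = 19.1° (x = Rλ cos φ₀, y = Rφ), meridians are true-scale (h = 1) and the parallel scale is k = cos φ₀ / cos φ.
At 29.3°: h = 1.000, k = 1.084; principal scales a = 1.084, b = 1.000.
sin(ω/2) = (a − b)/(a + b) = 0.08357/2.084 = 0.04011, so ω = 2 arcsin(0.04011) ≈ 4.6°.

4.6°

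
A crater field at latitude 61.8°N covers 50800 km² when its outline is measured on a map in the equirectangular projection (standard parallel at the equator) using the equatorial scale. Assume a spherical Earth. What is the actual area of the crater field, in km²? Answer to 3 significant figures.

24000 km²

Plate carrée maps x = Rλ, y = Rφ. The meridian scale is h = 1 and the parallel scale is k = 1/cos φ = sec φ.
Areal scale = h·k = 1 × sec φ; at 61.8°, h = 1.000, k = 2.116, so h·k = 2.116.
True area = apparent / (areal scale) = 50800 / 2.116 ≈ 24000 km².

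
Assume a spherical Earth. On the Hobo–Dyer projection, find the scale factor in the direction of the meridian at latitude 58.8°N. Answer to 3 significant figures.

Hobo–Dyer is a cylindrical equal-area projection with standard parallels at ±37.5°. A cylindrical equal-area projection with standard parallel φ₀ has meridian scale h = cos φ / cos φ₀ and parallel scale k = cos φ₀ / cos φ (so areas are preserved, h·k = 1).
h = cos 58.8° / cos 37.5° = 0.5180/0.7934 = 0.6530.

0.653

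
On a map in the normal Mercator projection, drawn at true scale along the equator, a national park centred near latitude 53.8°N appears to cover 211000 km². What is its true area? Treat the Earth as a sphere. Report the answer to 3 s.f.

73600 km²

For Mercator, h = k = sec φ (a conformal cylindrical projection has a single point scale, 1/cos φ).
Areal scale = k² = sec²φ = 1/cos²(53.8°) = 1/0.5906² = 2.867.
True area = apparent / (areal scale) = 211000 / 2.867 ≈ 73600 km².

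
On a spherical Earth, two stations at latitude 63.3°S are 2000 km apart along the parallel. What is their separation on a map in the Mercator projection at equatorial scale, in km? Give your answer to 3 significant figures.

4450 km

The Mercator projection is conformal; its linear scale factor is the same in every direction and equals sec φ = 1/cos φ.
Along the parallel, k = sec 63.3° = 1/0.4493 = 2.226.
Map distance = 2000 × 2.226 ≈ 4450 km.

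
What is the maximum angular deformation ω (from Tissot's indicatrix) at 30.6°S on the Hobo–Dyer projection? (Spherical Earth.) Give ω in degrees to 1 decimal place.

9.3°

The Hobo–Dyer projection is cylindrical equal-area with φ₀ = 37.5°. Cylindrical equal-area (φ₀ = 37.5°): h = cos φ / cos 37.5° along meridians, k = cos 37.5° / cos φ along parallels; h·k = 1.
At 30.6°: h = 1.085, k = 0.9217; principal scales a = 1.085, b = 0.9217.
sin(ω/2) = (a − b)/(a + b) = 0.1632/2.007 = 0.08135, so ω = 2 arcsin(0.08135) ≈ 9.3°.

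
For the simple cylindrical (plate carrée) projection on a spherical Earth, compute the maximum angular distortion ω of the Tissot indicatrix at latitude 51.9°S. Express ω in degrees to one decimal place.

For the equirectangular projection with φ₀ = 0 (plate carrée), h = 1 along meridians and k = sec φ along parallels.
At 51.9°: h = 1.000, k = 1.621; principal scales a = 1.621, b = 1.000.
sin(ω/2) = (a − b)/(a + b) = 0.6207/2.621 = 0.2368, so ω = 2 arcsin(0.2368) ≈ 27.4°.

27.4°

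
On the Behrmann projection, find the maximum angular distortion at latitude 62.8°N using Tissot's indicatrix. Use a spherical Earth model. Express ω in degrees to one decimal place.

The Behrmann projection is cylindrical equal-area with φ₀ = 30°. For cylindrical equal-area with standard parallel φ₀, h = cos φ / cos φ₀ and k = cos φ₀ / cos φ, so h·k = 1.
At 62.8°: h = 0.5278, k = 1.895; principal scales a = 1.895, b = 0.5278.
sin(ω/2) = (a − b)/(a + b) = 1.367/2.422 = 0.5642, so ω = 2 arcsin(0.5642) ≈ 68.7°.

68.7°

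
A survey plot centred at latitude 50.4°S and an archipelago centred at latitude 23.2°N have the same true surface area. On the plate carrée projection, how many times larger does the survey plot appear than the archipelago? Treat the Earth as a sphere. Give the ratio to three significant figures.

1.44

Plate carrée maps x = Rλ, y = Rφ. The meridian scale is h = 1 and the parallel scale is k = 1/cos φ = sec φ.
Areal scale at 50.4°: h·k = 1.000 × 1.569 = 1.569.
Areal scale at 23.2°: h·k = 1.000 × 1.088 = 1.088.
Ratio = 1.569/1.088 ≈ 1.44.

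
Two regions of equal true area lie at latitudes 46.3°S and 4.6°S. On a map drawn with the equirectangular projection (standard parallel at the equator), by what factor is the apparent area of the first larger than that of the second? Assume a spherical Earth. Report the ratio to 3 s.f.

Plate carrée maps x = Rλ, y = Rφ. The meridian scale is h = 1 and the parallel scale is k = 1/cos φ = sec φ.
Areal scale at 46.3°: h·k = 1.000 × 1.447 = 1.447.
Areal scale at 4.6°: h·k = 1.000 × 1.003 = 1.003.
Ratio = 1.447/1.003 ≈ 1.44.

1.44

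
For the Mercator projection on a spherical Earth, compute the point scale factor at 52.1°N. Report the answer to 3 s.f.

1.63

Mercator is conformal, so the point scale is isotropic: h = k = sec φ = 1/cos φ.
k = 1/cos 52.1° = 1/0.6143 = 1.628.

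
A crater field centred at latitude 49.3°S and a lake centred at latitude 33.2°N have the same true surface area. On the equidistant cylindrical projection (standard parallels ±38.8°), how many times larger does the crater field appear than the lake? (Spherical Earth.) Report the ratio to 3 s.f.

In the equirectangular projection with standard parallel φ₀ = 38.8° (x = Rλ cos φ₀, y = Rφ), meridians are true-scale (h = 1) and the parallel scale is k = cos φ₀ / cos φ.
Areal scale at 49.3°: h·k = 1.000 × 1.195 = 1.195.
Areal scale at 33.2°: h·k = 1.000 × 0.9314 = 0.9314.
Ratio = 1.195/0.9314 ≈ 1.28.

1.28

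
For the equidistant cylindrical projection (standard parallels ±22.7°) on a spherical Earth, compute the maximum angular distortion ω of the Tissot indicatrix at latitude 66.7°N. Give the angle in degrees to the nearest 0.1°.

47.1°

In the equirectangular projection with standard parallel φ₀ = 22.7° (x = Rλ cos φ₀, y = Rφ), meridians are true-scale (h = 1) and the parallel scale is k = cos φ₀ / cos φ.
At 66.7°: h = 1.000, k = 2.332; principal scales a = 2.332, b = 1.000.
sin(ω/2) = (a − b)/(a + b) = 1.332/3.332 = 0.3998, so ω = 2 arcsin(0.3998) ≈ 47.1°.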